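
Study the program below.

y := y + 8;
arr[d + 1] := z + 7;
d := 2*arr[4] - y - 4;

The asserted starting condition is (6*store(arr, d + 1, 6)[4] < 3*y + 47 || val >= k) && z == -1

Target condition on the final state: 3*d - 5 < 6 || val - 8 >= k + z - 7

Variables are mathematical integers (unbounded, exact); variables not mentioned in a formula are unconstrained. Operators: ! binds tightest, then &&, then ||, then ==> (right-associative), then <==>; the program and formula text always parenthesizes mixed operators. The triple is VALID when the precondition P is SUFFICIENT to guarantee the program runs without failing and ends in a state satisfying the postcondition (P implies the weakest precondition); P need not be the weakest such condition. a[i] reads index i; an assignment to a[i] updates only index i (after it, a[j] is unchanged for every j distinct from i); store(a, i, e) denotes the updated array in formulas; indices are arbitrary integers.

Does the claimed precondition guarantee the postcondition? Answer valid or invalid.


Working backward. After the program, the postcondition 3*d - 5 < 6 || val - 8 >= k + z - 7 must hold; in canonical form it is 3*d < 11 || val >= k + z + 1.
Before d := 2*arr[4] - y - 4: 6*arr[4] < 3*y + 23 || val >= k + z + 1
Before arr[d + 1] := z + 7: 6*store(arr, d + 1, z + 7)[4] < 3*y + 23 || val >= k + z + 1
Before y := y + 8: 6*store(arr, d + 1, z + 7)[4] < 3*y + 47 || val >= k + z + 1
The weakest precondition is 6*store(arr, d + 1, z + 7)[4] < 3*y + 47 || val >= k + z + 1.
Check whether (6*store(arr, d + 1, 6)[4] < 3*y + 47 || val >= k) && z == -1 implies it.
Every state satisfying the precondition satisfies the weakest precondition: the implication holds.
Answer: valid


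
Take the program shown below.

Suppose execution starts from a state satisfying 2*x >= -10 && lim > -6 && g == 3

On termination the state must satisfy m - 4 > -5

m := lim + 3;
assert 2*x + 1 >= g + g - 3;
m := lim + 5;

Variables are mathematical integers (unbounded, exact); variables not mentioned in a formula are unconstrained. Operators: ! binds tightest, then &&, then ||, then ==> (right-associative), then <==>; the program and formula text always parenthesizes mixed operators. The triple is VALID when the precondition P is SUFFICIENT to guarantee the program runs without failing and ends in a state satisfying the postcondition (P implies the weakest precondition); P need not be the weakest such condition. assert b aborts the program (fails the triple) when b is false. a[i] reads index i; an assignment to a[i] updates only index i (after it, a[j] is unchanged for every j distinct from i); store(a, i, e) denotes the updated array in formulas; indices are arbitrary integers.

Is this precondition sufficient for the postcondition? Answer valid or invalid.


Working backward. After the program, the postcondition m - 4 > -5 must hold; in canonical form it is m > -1.
Before m := lim + 5: lim > -6
Before assert 2*x + 1 >= g + g - 3: 2*x >= 2*g - 4 && lim > -6
Before m := lim + 3: 2*x >= 2*g - 4 && lim > -6
The weakest precondition is 2*x >= 2*g - 4 && lim > -6.
Check whether 2*x >= -10 && lim > -6 && g == 3 implies it.
Countermodel: at the initial state g = 3, lim = -5, x = -5, the precondition holds but the weakest precondition fails.
Answer: invalid


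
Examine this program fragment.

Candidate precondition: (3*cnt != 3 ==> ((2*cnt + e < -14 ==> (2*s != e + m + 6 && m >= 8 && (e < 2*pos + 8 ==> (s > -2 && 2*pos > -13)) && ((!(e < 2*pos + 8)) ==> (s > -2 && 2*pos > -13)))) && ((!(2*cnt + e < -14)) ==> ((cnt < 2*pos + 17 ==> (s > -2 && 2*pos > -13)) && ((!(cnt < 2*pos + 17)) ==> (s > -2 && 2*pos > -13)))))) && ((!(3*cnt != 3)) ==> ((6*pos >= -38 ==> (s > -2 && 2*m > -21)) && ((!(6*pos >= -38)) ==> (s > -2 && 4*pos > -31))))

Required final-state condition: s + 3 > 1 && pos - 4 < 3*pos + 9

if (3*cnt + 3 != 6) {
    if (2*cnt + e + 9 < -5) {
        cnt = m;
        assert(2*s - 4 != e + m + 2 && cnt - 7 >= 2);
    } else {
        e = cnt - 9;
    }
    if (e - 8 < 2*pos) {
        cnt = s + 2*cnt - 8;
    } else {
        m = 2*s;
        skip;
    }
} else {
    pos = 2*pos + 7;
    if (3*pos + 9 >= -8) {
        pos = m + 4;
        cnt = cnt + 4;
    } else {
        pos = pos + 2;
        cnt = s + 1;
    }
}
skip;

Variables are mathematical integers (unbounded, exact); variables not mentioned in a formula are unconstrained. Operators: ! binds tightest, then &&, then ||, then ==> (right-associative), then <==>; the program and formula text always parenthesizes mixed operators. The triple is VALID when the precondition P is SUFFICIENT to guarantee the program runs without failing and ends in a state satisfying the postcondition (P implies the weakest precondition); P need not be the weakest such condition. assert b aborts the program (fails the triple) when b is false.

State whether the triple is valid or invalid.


Working backward. After the program, the postcondition s + 3 > 1 && pos - 4 < 3*pos + 9 must hold; in canonical form it is s > -2 && 2*pos > -13.
Before skip: s > -2 && 2*pos > -13
Then branch requires (2*cnt + e < -14 ==> (2*s != e + m + 6 && m >= 9 && (e < 2*pos + 8 ==> (s > -2 && 2*pos > -13)) && ((!(e < 2*pos + 8)) ==> (s > -2 && 2*pos > -13)))) && ((!(2*cnt + e < -14)) ==> ((cnt < 2*pos + 17 ==> (s > -2 && 2*pos > -13)) && ((!(cnt < 2*pos + 17)) ==> (s > -2 && 2*pos > -13)))); else branch requires (6*pos >= -38 ==> (s > -2 && 2*m > -21)) && ((!(6*pos >= -38)) ==> (s > -2 && 4*pos > -31)).
Before the if: (3*cnt != 3 ==> ((2*cnt + e < -14 ==> (2*s != e + m + 6 && m >= 9 && (e < 2*pos + 8 ==> (s > -2 && 2*pos > -13)) && ((!(e < 2*pos + 8)) ==> (s > -2 && 2*pos > -13)))) && ((!(2*cnt + e < -14)) ==> ((cnt < 2*pos + 17 ==> (s > -2 && 2*pos > -13)) && ((!(cnt < 2*pos + 17)) ==> (s > -2 && 2*pos > -13)))))) && ((!(3*cnt != 3)) ==> ((6*pos >= -38 ==> (s > -2 && 2*m > -21)) && ((!(6*pos >= -38)) ==> (s > -2 && 4*pos > -31))))
The weakest precondition is (3*cnt != 3 ==> ((2*cnt + e < -14 ==> (2*s != e + m + 6 && m >= 9 && (e < 2*pos + 8 ==> (s > -2 && 2*pos > -13)) && ((!(e < 2*pos + 8)) ==> (s > -2 && 2*pos > -13)))) && ((!(2*cnt + e < -14)) ==> ((cnt < 2*pos + 17 ==> (s > -2 && 2*pos > -13)) && ((!(cnt < 2*pos + 17)) ==> (s > -2 && 2*pos > -13)))))) && ((!(3*cnt != 3)) ==> ((6*pos >= -38 ==> (s > -2 && 2*m > -21)) && ((!(6*pos >= -38)) ==> (s > -2 && 4*pos > -31)))).
Check whether (3*cnt != 3 ==> ((2*cnt + e < -14 ==> (2*s != e + m + 6 && m >= 8 && (e < 2*pos + 8 ==> (s > -2 && 2*pos > -13)) && ((!(e < 2*pos + 8)) ==> (s > -2 && 2*pos > -13)))) && ((!(2*cnt + e < -14)) ==> ((cnt < 2*pos + 17 ==> (s > -2 && 2*pos > -13)) && ((!(cnt < 2*pos + 17)) ==> (s > -2 && 2*pos > -13)))))) && ((!(3*cnt != 3)) ==> ((6*pos >= -38 ==> (s > -2 && 2*m > -21)) && ((!(6*pos >= -38)) ==> (s > -2 && 4*pos > -31)))) implies it.
Countermodel: at the initial state cnt = -7, e = -1, m = 8, pos = 0, s = 0, the precondition holds but the weakest precondition fails.
Answer: invalid


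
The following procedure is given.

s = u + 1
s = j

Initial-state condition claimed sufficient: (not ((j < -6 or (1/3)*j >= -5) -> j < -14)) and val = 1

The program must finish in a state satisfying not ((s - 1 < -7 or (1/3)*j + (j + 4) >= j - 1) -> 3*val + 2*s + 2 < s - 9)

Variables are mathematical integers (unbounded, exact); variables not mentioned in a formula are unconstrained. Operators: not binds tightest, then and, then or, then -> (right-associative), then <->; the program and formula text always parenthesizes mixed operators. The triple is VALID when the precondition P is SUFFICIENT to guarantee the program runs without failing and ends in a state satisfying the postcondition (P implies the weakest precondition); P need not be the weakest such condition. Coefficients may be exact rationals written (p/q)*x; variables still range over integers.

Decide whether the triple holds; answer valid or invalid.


Working backward. After the program, the postcondition not ((s - 1 < -7 or (1/3)*j + (j + 4) >= j - 1) -> 3*val + 2*s + 2 < s - 9) must hold; in canonical form it is not ((s < -6 or (1/3)*j >= -5) -> s + 3*val < -11).
Before s := j: not ((j < -6 or (1/3)*j >= -5) -> j + 3*val < -11)
Before s := u + 1: not ((j < -6 or (1/3)*j >= -5) -> j + 3*val < -11)
The weakest precondition is not ((j < -6 or (1/3)*j >= -5) -> j + 3*val < -11).
Check whether (not ((j < -6 or (1/3)*j >= -5) -> j < -14)) and val = 1 implies it.
Every state satisfying the precondition satisfies the weakest precondition: the implication holds.
Answer: valid


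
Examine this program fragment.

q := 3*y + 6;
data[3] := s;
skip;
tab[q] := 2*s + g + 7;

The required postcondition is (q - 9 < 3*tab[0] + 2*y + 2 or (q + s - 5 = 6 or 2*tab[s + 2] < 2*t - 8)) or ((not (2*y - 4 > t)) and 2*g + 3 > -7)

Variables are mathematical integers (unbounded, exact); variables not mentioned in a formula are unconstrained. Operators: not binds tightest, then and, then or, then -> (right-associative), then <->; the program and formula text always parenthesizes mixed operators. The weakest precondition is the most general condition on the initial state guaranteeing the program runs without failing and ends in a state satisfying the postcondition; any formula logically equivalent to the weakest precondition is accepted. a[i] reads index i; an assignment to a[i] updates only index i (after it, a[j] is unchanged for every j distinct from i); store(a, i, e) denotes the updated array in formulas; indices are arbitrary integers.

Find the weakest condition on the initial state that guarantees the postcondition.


Working backward. After the program, the postcondition (q - 9 < 3*tab[0] + 2*y + 2 or (q + s - 5 = 6 or 2*tab[s + 2] < 2*t - 8)) or ((not (2*y - 4 > t)) and 2*g + 3 > -7) must hold; in canonical form it is q < 3*tab[0] + 2*y + 11 or q + s = 11 or 2*tab[s + 2] < 2*t - 8 or ((not (2*y > t + 4)) and 2*g > -10).
Before tab[q] := 2*s + g + 7: q < 3*store(tab, q, g + 2*s + 7)[0] + 2*y + 11 or q + s = 11 or 2*store(tab, q, g + 2*s + 7)[s + 2] < 2*t - 8 or ((not (2*y > t + 4)) and 2*g > -10)
Before skip: q < 3*store(tab, q, g + 2*s + 7)[0] + 2*y + 11 or q + s = 11 or 2*store(tab, q, g + 2*s + 7)[s + 2] < 2*t - 8 or ((not (2*y > t + 4)) and 2*g > -10)
Before data[3] := s: q < 3*store(tab, q, g + 2*s + 7)[0] + 2*y + 11 or q + s = 11 or 2*store(tab, q, g + 2*s + 7)[s + 2] < 2*t - 8 or ((not (2*y > t + 4)) and 2*g > -10)
Before q := 3*y + 6: y < 3*store(tab, 3*y + 6, g + 2*s + 7)[0] + 5 or s + 3*y = 5 or 2*store(tab, 3*y + 6, g + 2*s + 7)[s + 2] < 2*t - 8 or ((not (2*y > t + 4)) and 2*g > -10)
Answer: WP = y < 3*store(tab, 3*y + 6, g + 2*s + 7)[0] + 5 or s + 3*y = 5 or 2*store(tab, 3*y + 6, g + 2*s + 7)[s + 2] < 2*t - 8 or ((not (2*y > t + 4)) and 2*g > -10)


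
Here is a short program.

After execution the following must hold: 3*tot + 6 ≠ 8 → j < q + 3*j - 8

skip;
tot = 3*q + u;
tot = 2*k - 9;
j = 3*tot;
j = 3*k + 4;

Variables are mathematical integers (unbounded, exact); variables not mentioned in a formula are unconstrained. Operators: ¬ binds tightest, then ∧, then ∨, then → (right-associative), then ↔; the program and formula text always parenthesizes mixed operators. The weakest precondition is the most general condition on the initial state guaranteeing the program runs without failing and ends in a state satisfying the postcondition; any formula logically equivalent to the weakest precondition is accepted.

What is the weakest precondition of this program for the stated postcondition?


Working backward. After the program, the postcondition 3*tot + 6 ≠ 8 → j < q + 3*j - 8 must hold; in canonical form it is 3*tot ≠ 2 → 2*j + q > 8.
Before j := 3*k + 4: 3*tot ≠ 2 → 6*k + q > 0
Before j := 3*tot: 3*tot ≠ 2 → 6*k + q > 0
Before tot := 2*k - 9: 6*k ≠ 29 → 6*k + q > 0
Before tot := 3*q + u: 6*k ≠ 29 → 6*k + q > 0
Before skip: 6*k ≠ 29 → 6*k + q > 0
Answer: WP = 6*k ≠ 29 → 6*k + q > 0


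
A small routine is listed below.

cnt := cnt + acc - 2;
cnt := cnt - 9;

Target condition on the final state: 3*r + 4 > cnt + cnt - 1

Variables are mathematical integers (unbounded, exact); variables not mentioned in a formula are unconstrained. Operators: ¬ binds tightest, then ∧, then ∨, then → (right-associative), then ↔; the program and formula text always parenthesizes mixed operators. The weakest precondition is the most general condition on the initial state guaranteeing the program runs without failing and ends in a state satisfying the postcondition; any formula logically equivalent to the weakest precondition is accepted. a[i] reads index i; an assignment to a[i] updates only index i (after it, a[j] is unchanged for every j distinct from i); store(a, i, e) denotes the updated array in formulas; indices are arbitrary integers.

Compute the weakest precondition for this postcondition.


Working backward. After the program, the postcondition 3*r + 4 > cnt + cnt - 1 must hold; in canonical form it is 3*r > 2*cnt - 5.
Before cnt := cnt - 9: 3*r > 2*cnt - 23
Before cnt := cnt + acc - 2: 3*r > 2*acc + 2*cnt - 27
Answer: WP = 3*r > 2*acc + 2*cnt - 27


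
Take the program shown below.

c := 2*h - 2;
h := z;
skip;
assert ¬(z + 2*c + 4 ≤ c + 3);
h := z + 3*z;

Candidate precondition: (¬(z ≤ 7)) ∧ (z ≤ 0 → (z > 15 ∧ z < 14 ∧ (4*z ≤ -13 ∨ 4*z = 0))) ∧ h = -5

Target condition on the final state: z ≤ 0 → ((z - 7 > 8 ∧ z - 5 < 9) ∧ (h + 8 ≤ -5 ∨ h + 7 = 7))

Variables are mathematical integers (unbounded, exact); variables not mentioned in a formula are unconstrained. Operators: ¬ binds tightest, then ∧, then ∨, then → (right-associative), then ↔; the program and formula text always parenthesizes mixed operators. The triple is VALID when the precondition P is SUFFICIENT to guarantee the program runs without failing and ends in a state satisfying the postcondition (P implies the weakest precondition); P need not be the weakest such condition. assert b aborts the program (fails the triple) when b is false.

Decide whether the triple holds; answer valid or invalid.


Working backward. After the program, the postcondition z ≤ 0 → ((z - 7 > 8 ∧ z - 5 < 9) ∧ (h + 8 ≤ -5 ∨ h + 7 = 7)) must hold; in canonical form it is z ≤ 0 → (z > 15 ∧ z < 14 ∧ (h ≤ -13 ∨ h = 0)).
Before h := z + 3*z: z ≤ 0 → (z > 15 ∧ z < 14 ∧ (4*z ≤ -13 ∨ 4*z = 0))
Before assert ¬(z + 2*c + 4 ≤ c + 3): (¬(c + z ≤ -1)) ∧ (z ≤ 0 → (z > 15 ∧ z < 14 ∧ (4*z ≤ -13 ∨ 4*z = 0)))
Before skip: (¬(c + z ≤ -1)) ∧ (z ≤ 0 → (z > 15 ∧ z < 14 ∧ (4*z ≤ -13 ∨ 4*z = 0)))
Before h := z: (¬(c + z ≤ -1)) ∧ (z ≤ 0 → (z > 15 ∧ z < 14 ∧ (4*z ≤ -13 ∨ 4*z = 0)))
Before c := 2*h - 2: (¬(2*h + z ≤ 1)) ∧ (z ≤ 0 → (z > 15 ∧ z < 14 ∧ (4*z ≤ -13 ∨ 4*z = 0)))
The weakest precondition is (¬(2*h + z ≤ 1)) ∧ (z ≤ 0 → (z > 15 ∧ z < 14 ∧ (4*z ≤ -13 ∨ 4*z = 0))).
Check whether (¬(z ≤ 7)) ∧ (z ≤ 0 → (z > 15 ∧ z < 14 ∧ (4*z ≤ -13 ∨ 4*z = 0))) ∧ h = -5 implies it.
Countermodel: at the initial state h = -5, z = 8, the precondition holds but the weakest precondition fails.
Answer: invalid


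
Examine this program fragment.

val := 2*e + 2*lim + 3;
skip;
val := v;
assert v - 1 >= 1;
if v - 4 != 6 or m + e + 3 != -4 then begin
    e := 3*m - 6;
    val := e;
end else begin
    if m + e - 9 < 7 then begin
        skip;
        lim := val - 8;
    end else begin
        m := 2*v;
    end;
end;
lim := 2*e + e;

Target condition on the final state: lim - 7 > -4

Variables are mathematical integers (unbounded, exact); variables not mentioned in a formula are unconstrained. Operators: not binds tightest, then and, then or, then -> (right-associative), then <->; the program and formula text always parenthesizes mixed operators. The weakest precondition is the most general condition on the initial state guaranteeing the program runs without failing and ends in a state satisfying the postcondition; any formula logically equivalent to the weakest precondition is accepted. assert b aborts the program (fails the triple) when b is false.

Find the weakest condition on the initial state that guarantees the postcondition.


Working backward. After the program, the postcondition lim - 7 > -4 must hold; in canonical form it is lim > 3.
Before lim := 2*e + e: 3*e > 3
Then branch requires 9*m > 21; else branch requires (e + m < 16 -> 3*e > 3) and ((not (e + m < 16)) -> 3*e > 3).
Before the if: ((v != 10 or e + m != -7) -> 9*m > 21) and ((not (v != 10 or e + m != -7)) -> ((e + m < 16 -> 3*e > 3) and ((not (e + m < 16)) -> 3*e > 3)))
Before assert v - 1 >= 1: v >= 2 and ((v != 10 or e + m != -7) -> 9*m > 21) and ((not (v != 10 or e + m != -7)) -> ((e + m < 16 -> 3*e > 3) and ((not (e + m < 16)) -> 3*e > 3)))
Before val := v: v >= 2 and ((v != 10 or e + m != -7) -> 9*m > 21) and ((not (v != 10 or e + m != -7)) -> ((e + m < 16 -> 3*e > 3) and ((not (e + m < 16)) -> 3*e > 3)))
Before skip: v >= 2 and ((v != 10 or e + m != -7) -> 9*m > 21) and ((not (v != 10 or e + m != -7)) -> ((e + m < 16 -> 3*e > 3) and ((not (e + m < 16)) -> 3*e > 3)))
Before val := 2*e + 2*lim + 3: v >= 2 and ((v != 10 or e + m != -7) -> 9*m > 21) and ((not (v != 10 or e + m != -7)) -> ((e + m < 16 -> 3*e > 3) and ((not (e + m < 16)) -> 3*e > 3)))
Answer: WP = v >= 2 and ((v != 10 or e + m != -7) -> 9*m > 21) and ((not (v != 10 or e + m != -7)) -> ((e + m < 16 -> 3*e > 3) and ((not (e + m < 16)) -> 3*e > 3)))


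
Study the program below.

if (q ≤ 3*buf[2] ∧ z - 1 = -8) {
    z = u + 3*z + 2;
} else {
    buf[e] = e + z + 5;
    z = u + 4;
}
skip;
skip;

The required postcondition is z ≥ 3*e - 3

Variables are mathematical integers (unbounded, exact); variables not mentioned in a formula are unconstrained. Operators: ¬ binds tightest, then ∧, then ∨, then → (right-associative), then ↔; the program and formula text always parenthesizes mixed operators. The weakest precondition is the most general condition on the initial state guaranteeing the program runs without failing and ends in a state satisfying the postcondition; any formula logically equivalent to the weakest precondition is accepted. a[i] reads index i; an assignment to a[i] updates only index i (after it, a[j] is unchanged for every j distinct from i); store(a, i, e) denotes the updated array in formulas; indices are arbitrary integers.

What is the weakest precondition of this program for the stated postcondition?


Working backward. After the program, z ≥ 3*e - 3 must hold.
Before skip: z ≥ 3*e - 3
Before skip: z ≥ 3*e - 3
Then branch requires u + 3*z ≥ 3*e - 5; else branch requires u ≥ 3*e - 7.
Before the if: ((q ≤ 3*buf[2] ∧ z = -7) → u + 3*z ≥ 3*e - 5) ∧ ((¬(q ≤ 3*buf[2] ∧ z = -7)) → u ≥ 3*e - 7)
Answer: WP = ((q ≤ 3*buf[2] ∧ z = -7) → u + 3*z ≥ 3*e - 5) ∧ ((¬(q ≤ 3*buf[2] ∧ z = -7)) → u ≥ 3*e - 7)


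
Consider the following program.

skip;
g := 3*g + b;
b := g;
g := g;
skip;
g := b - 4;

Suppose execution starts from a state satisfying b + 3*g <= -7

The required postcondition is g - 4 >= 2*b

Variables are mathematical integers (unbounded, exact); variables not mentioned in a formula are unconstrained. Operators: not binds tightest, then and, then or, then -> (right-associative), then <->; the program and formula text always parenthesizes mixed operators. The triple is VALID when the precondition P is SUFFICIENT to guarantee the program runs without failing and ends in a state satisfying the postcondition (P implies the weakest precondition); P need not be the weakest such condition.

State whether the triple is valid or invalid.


Working backward. After the program, the postcondition g - 4 >= 2*b must hold; in canonical form it is g >= 2*b + 4.
Before g := b - 4: b <= -8
Before skip: b <= -8
Before g := g: b <= -8
Before b := g: g <= -8
Before g := 3*g + b: b + 3*g <= -8
Before skip: b + 3*g <= -8
The weakest precondition is b + 3*g <= -8.
Check whether b + 3*g <= -7 implies it.
Countermodel: at the initial state b = -7, g = 0, the precondition holds but the weakest precondition fails.
Answer: invalid


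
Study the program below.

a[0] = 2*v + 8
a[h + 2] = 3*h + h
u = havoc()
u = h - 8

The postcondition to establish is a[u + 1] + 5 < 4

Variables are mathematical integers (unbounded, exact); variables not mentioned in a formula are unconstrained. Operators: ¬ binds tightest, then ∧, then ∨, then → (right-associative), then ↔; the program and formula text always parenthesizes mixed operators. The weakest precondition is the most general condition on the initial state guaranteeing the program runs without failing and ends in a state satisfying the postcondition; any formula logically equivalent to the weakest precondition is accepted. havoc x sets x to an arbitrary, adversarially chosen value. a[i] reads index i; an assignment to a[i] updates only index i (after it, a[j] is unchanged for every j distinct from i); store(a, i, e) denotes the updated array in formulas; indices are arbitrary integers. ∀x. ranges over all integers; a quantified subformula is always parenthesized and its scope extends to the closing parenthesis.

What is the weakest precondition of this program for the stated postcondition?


Working backward. After the program, the postcondition a[u + 1] + 5 < 4 must hold; in canonical form it is a[u + 1] < -1.
Before u := h - 8: a[h - 7] < -1
Before havoc u: a[h - 7] < -1
Before a[h + 2] := 3*h + h: store(a, h + 2, 4*h)[h - 7] < -1
Before a[0] := 2*v + 8: store(store(a, 0, 2*v + 8), h + 2, 4*h)[h - 7] < -1
Answer: WP = store(store(a, 0, 2*v + 8), h + 2, 4*h)[h - 7] < -1


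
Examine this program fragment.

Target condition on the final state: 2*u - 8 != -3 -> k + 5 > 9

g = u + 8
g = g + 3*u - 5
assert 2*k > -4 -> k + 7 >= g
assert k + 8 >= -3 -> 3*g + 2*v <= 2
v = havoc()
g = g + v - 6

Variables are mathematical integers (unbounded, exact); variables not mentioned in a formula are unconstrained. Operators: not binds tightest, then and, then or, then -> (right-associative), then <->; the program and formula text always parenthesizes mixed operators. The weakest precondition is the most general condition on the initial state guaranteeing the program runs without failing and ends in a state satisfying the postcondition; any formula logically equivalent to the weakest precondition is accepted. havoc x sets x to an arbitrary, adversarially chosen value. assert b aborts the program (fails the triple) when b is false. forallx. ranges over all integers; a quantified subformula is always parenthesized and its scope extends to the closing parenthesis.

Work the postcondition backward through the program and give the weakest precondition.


Working backward. After the program, the postcondition 2*u - 8 != -3 -> k + 5 > 9 must hold; in canonical form it is 2*u != 5 -> k > 4.
Before g := g + v - 6: 2*u != 5 -> k > 4
Before havoc v: 2*u != 5 -> k > 4
Before assert k + 8 >= -3 -> 3*g + 2*v <= 2: (k >= -11 -> 3*g + 2*v <= 2) and (2*u != 5 -> k > 4)
Before assert 2*k > -4 -> k + 7 >= g: (2*k > -4 -> k >= g - 7) and (k >= -11 -> 3*g + 2*v <= 2) and (2*u != 5 -> k > 4)
Before g := g + 3*u - 5: (2*k > -4 -> k >= g + 3*u - 12) and (k >= -11 -> 3*g + 9*u + 2*v <= 17) and (2*u != 5 -> k > 4)
Before g := u + 8: (2*k > -4 -> k >= 4*u - 4) and (k >= -11 -> 12*u + 2*v <= -7) and (2*u != 5 -> k > 4)
Answer: WP = (2*k > -4 -> k >= 4*u - 4) and (k >= -11 -> 12*u + 2*v <= -7) and (2*u != 5 -> k > 4)


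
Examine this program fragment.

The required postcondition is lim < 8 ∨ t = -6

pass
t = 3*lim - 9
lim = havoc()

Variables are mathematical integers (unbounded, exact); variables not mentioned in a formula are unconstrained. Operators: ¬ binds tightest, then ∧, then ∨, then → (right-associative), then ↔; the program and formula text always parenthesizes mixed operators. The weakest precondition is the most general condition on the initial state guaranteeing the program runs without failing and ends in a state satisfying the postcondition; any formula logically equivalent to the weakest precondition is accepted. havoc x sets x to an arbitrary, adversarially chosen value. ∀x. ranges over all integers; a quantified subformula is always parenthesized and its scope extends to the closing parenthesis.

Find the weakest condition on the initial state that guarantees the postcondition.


Working backward. After the program, lim < 8 ∨ t = -6 must hold.
Before havoc lim: ∀lim_1. (lim_1 < 8 ∨ t = -6)
Before t := 3*lim - 9: ∀lim_1. (lim_1 < 8 ∨ 3*lim = 3)
Before skip: ∀lim_1. (lim_1 < 8 ∨ 3*lim = 3)
Answer: WP = ∀lim_1. (lim_1 < 8 ∨ 3*lim = 3)


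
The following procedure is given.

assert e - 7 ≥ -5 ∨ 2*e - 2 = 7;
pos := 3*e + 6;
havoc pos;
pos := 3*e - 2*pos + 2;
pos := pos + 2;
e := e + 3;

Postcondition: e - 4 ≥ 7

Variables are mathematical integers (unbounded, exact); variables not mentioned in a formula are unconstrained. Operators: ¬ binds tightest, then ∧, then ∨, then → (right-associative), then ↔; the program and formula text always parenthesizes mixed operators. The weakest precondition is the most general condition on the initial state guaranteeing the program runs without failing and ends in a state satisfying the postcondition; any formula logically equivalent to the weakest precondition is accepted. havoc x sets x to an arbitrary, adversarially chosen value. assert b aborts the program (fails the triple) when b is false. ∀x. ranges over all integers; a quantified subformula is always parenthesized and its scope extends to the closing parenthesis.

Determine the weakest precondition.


Working backward. After the program, the postcondition e - 4 ≥ 7 must hold; in canonical form it is e ≥ 11.
Before e := e + 3: e ≥ 8
Before pos := pos + 2: e ≥ 8
Before pos := 3*e - 2*pos + 2: e ≥ 8
Before havoc pos: e ≥ 8
Before pos := 3*e + 6: e ≥ 8
Before assert e - 7 ≥ -5 ∨ 2*e - 2 = 7: (e ≥ 2 ∨ 2*e = 9) ∧ e ≥ 8
Answer: WP = (e ≥ 2 ∨ 2*e = 9) ∧ e ≥ 8


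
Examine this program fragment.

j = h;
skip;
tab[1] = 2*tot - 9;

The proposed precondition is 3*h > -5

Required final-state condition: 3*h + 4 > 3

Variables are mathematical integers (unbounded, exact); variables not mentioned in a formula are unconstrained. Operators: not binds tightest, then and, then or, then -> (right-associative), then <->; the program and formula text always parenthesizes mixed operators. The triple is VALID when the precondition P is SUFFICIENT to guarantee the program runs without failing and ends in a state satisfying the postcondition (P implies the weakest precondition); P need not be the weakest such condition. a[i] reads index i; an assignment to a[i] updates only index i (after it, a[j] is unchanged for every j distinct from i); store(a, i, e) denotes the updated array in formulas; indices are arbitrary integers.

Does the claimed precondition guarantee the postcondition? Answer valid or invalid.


Working backward. After the program, the postcondition 3*h + 4 > 3 must hold; in canonical form it is 3*h > -1.
Before tab[1] := 2*tot - 9: 3*h > -1
Before skip: 3*h > -1
Before j := h: 3*h > -1
The weakest precondition is 3*h > -1.
Check whether 3*h > -5 implies it.
Countermodel: at the initial state h = -1, the precondition holds but the weakest precondition fails.
Answer: invalid


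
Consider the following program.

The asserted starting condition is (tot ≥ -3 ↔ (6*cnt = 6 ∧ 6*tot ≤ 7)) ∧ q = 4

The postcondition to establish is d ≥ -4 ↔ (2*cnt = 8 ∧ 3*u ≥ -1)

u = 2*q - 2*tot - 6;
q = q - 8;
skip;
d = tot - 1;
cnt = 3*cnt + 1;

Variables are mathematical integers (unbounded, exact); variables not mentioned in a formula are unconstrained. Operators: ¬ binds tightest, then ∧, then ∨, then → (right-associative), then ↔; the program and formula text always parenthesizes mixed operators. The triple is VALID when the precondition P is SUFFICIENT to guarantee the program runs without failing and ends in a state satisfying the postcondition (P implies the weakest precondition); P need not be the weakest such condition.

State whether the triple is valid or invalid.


Working backward. After the program, d ≥ -4 ↔ (2*cnt = 8 ∧ 3*u ≥ -1) must hold.
Before cnt := 3*cnt + 1: d ≥ -4 ↔ (6*cnt = 6 ∧ 3*u ≥ -1)
Before d := tot - 1: tot ≥ -3 ↔ (6*cnt = 6 ∧ 3*u ≥ -1)
Before skip: tot ≥ -3 ↔ (6*cnt = 6 ∧ 3*u ≥ -1)
Before q := q - 8: tot ≥ -3 ↔ (6*cnt = 6 ∧ 3*u ≥ -1)
Before u := 2*q - 2*tot - 6: tot ≥ -3 ↔ (6*cnt = 6 ∧ 6*q ≥ 6*tot + 17)
The weakest precondition is tot ≥ -3 ↔ (6*cnt = 6 ∧ 6*q ≥ 6*tot + 17).
Check whether (tot ≥ -3 ↔ (6*cnt = 6 ∧ 6*tot ≤ 7)) ∧ q = 4 implies it.
Every state satisfying the precondition satisfies the weakest precondition: the implication holds.
Answer: valid


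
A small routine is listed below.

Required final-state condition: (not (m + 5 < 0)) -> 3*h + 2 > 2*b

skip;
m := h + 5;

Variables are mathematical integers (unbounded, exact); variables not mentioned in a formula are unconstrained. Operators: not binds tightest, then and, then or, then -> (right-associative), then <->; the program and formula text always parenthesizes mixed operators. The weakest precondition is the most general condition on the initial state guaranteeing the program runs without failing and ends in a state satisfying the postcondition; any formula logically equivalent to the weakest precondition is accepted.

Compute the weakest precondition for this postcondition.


Working backward. After the program, the postcondition (not (m + 5 < 0)) -> 3*h + 2 > 2*b must hold; in canonical form it is (not (m < -5)) -> 3*h > 2*b - 2.
Before m := h + 5: (not (h < -10)) -> 3*h > 2*b - 2
Before skip: (not (h < -10)) -> 3*h > 2*b - 2
Answer: WP = (not (h < -10)) -> 3*h > 2*b - 2


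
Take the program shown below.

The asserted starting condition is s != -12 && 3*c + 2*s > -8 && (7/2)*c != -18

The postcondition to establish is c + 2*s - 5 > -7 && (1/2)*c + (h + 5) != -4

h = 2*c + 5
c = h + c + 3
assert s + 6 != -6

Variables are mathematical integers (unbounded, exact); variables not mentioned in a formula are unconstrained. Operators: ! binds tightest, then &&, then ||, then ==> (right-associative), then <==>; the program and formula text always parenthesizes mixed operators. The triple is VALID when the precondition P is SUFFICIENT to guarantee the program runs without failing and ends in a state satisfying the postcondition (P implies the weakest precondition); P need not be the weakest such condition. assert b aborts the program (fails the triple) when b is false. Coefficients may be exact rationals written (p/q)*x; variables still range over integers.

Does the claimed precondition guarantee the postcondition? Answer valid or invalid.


Working backward. After the program, the postcondition c + 2*s - 5 > -7 && (1/2)*c + (h + 5) != -4 must hold; in canonical form it is c + 2*s > -2 && (1/2)*c + h != -9.
Before assert s + 6 != -6: s != -12 && c + 2*s > -2 && (1/2)*c + h != -9
Before c := h + c + 3: s != -12 && c + h + 2*s > -5 && (1/2)*c + (3/2)*h != -21/2
Before h := 2*c + 5: s != -12 && 3*c + 2*s > -10 && (7/2)*c != -18
The weakest precondition is s != -12 && 3*c + 2*s > -10 && (7/2)*c != -18.
Check whether s != -12 && 3*c + 2*s > -8 && (7/2)*c != -18 implies it.
Every state satisfying the precondition satisfies the weakest precondition: the implication holds.
Answer: valid


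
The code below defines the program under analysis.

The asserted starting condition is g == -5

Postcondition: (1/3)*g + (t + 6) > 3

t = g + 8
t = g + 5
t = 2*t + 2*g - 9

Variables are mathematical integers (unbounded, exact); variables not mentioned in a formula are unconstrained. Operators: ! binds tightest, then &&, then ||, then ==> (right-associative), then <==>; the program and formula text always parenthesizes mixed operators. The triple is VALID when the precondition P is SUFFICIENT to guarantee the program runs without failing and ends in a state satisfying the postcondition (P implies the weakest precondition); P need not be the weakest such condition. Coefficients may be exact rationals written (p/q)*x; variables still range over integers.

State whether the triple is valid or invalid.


Working backward. After the program, the postcondition (1/3)*g + (t + 6) > 3 must hold; in canonical form it is (1/3)*g + t > -3.
Before t := 2*t + 2*g - 9: (7/3)*g + 2*t > 6
Before t := g + 5: (13/3)*g > -4
Before t := g + 8: (13/3)*g > -4
The weakest precondition is (13/3)*g > -4.
Check whether g == -5 implies it.
Countermodel: at the initial state g = -5, the precondition holds but the weakest precondition fails.
Answer: invalid


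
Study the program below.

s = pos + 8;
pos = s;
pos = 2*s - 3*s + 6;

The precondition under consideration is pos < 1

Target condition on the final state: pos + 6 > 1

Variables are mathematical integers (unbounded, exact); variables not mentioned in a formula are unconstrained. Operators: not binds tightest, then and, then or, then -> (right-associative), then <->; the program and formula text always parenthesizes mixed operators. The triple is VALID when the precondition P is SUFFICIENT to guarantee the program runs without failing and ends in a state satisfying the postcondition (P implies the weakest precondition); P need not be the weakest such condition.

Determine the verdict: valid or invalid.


Working backward. After the program, the postcondition pos + 6 > 1 must hold; in canonical form it is pos > -5.
Before pos := 2*s - 3*s + 6: s < 11
Before pos := s: s < 11
Before s := pos + 8: pos < 3
The weakest precondition is pos < 3.
Check whether pos < 1 implies it.
Every state satisfying the precondition satisfies the weakest precondition: the implication holds.
Answer: valid


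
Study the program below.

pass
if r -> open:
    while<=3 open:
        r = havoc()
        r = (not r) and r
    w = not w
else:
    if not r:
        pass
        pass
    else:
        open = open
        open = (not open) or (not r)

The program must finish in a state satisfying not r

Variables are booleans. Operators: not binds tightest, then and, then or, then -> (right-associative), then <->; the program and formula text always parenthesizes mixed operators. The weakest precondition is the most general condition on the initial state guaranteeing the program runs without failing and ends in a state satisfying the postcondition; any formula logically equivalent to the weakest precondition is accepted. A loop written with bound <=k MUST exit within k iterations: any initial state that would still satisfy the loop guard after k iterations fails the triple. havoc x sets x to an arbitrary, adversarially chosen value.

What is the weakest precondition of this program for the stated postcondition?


Working backward. After the program, not r must hold.
Then branch requires (open -> (open -> (open -> (not open)))) and ((not open) -> (not r)); else branch requires r -> (not r).
Before the if: ((r -> open) -> ((open -> (open -> (open -> (not open)))) and ((not open) -> (not r)))) and ((not (r -> open)) -> (r -> (not r)))
Before skip: ((r -> open) -> ((open -> (open -> (open -> (not open)))) and ((not open) -> (not r)))) and ((not (r -> open)) -> (r -> (not r)))
Answer: WP = ((r -> open) -> ((open -> (open -> (open -> (not open)))) and ((not open) -> (not r)))) and ((not (r -> open)) -> (r -> (not r)))


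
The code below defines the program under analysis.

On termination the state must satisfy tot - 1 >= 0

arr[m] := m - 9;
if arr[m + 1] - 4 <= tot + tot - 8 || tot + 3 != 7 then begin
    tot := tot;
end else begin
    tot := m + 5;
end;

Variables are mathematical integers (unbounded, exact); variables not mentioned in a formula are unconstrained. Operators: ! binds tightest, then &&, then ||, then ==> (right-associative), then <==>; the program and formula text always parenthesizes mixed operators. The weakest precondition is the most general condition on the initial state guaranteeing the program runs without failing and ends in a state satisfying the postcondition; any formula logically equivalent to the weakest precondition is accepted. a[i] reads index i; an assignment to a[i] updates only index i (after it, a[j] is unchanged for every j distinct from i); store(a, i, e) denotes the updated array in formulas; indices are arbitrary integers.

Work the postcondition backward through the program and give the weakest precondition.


Working backward. After the program, the postcondition tot - 1 >= 0 must hold; in canonical form it is tot >= 1.
Then branch requires tot >= 1; else branch requires m >= -4.
Before the if: ((arr[m + 1] <= 2*tot - 4 || tot != 4) ==> tot >= 1) && ((!(arr[m + 1] <= 2*tot - 4 || tot != 4)) ==> m >= -4)
Before arr[m] := m - 9: ((store(arr, m, m - 9)[m + 1] <= 2*tot - 4 || tot != 4) ==> tot >= 1) && ((!(store(arr, m, m - 9)[m + 1] <= 2*tot - 4 || tot != 4)) ==> m >= -4)
Answer: WP = ((store(arr, m, m - 9)[m + 1] <= 2*tot - 4 || tot != 4) ==> tot >= 1) && ((!(store(arr, m, m - 9)[m + 1] <= 2*tot - 4 || tot != 4)) ==> m >= -4)


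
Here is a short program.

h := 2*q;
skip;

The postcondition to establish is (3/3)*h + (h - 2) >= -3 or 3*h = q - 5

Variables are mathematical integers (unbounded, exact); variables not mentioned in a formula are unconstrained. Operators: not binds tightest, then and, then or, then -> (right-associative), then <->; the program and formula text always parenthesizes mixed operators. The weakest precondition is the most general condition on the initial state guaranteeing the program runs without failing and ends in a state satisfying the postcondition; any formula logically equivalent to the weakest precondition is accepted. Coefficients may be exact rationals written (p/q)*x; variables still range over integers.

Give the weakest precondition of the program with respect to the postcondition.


Working backward. After the program, the postcondition (3/3)*h + (h - 2) >= -3 or 3*h = q - 5 must hold; in canonical form it is 2*h >= -1 or 3*h = q - 5.
Before skip: 2*h >= -1 or 3*h = q - 5
Before h := 2*q: 4*q >= -1 or 5*q = -5
Answer: WP = 4*q >= -1 or 5*q = -5


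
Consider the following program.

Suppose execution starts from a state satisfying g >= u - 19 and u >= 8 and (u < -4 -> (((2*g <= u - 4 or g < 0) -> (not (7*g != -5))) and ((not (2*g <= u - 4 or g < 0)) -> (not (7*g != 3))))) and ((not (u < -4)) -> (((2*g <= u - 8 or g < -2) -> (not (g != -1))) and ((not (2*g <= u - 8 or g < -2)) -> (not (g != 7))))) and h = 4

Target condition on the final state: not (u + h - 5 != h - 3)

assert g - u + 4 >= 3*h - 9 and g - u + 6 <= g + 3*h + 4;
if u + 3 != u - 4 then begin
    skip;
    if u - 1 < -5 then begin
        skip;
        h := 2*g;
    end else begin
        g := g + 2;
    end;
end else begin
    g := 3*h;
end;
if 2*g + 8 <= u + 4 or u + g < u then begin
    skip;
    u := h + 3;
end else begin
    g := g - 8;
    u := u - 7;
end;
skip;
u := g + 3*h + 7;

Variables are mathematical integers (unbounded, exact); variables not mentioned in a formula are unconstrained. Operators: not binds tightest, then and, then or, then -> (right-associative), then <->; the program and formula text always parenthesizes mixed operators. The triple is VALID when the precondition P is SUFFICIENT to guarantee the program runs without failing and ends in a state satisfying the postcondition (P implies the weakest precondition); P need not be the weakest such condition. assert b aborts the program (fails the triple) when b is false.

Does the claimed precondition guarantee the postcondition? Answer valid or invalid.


Working backward. After the program, the postcondition not (u + h - 5 != h - 3) must hold; in canonical form it is not (u != 2).
Before u := g + 3*h + 7: not (g + 3*h != -5)
Before skip: not (g + 3*h != -5)
Then branch requires not (g + 3*h != -5); else branch requires not (g + 3*h != 3).
Before the if: ((2*g <= u - 4 or g < 0) -> (not (g + 3*h != -5))) and ((not (2*g <= u - 4 or g < 0)) -> (not (g + 3*h != 3)))
Then branch requires (u < -4 -> (((2*g <= u - 4 or g < 0) -> (not (7*g != -5))) and ((not (2*g <= u - 4 or g < 0)) -> (not (7*g != 3))))) and ((not (u < -4)) -> (((2*g <= u - 8 or g < -2) -> (not (g + 3*h != -7))) and ((not (2*g <= u - 8 or g < -2)) -> (not (g + 3*h != 1))))); else branch requires ((6*h <= u - 4 or 3*h < 0) -> (not (6*h != -5))) and ((not (6*h <= u - 4 or 3*h < 0)) -> (not (6*h != 3))).
Before the if: (u < -4 -> (((2*g <= u - 4 or g < 0) -> (not (7*g != -5))) and ((not (2*g <= u - 4 or g < 0)) -> (not (7*g != 3))))) and ((not (u < -4)) -> (((2*g <= u - 8 or g < -2) -> (not (g + 3*h != -7))) and ((not (2*g <= u - 8 or g < -2)) -> (not (g + 3*h != 1)))))
Before assert g - u + 4 >= 3*h - 9 and g - u + 6 <= g + 3*h + 4: g >= 3*h + u - 13 and 3*h + u >= 2 and (u < -4 -> (((2*g <= u - 4 or g < 0) -> (not (7*g != -5))) and ((not (2*g <= u - 4 or g < 0)) -> (not (7*g != 3))))) and ((not (u < -4)) -> (((2*g <= u - 8 or g < -2) -> (not (g + 3*h != -7))) and ((not (2*g <= u - 8 or g < -2)) -> (not (g + 3*h != 1)))))
The weakest precondition is g >= 3*h + u - 13 and 3*h + u >= 2 and (u < -4 -> (((2*g <= u - 4 or g < 0) -> (not (7*g != -5))) and ((not (2*g <= u - 4 or g < 0)) -> (not (7*g != 3))))) and ((not (u < -4)) -> (((2*g <= u - 8 or g < -2) -> (not (g + 3*h != -7))) and ((not (2*g <= u - 8 or g < -2)) -> (not (g + 3*h != 1))))).
Check whether g >= u - 19 and u >= 8 and (u < -4 -> (((2*g <= u - 4 or g < 0) -> (not (7*g != -5))) and ((not (2*g <= u - 4 or g < 0)) -> (not (7*g != 3))))) and ((not (u < -4)) -> (((2*g <= u - 8 or g < -2) -> (not (g != -1))) and ((not (2*g <= u - 8 or g < -2)) -> (not (g != 7))))) and h = 4 implies it.
Countermodel: at the initial state g = 7, h = 4, u = 9, the precondition holds but the weakest precondition fails.
Answer: invalid
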